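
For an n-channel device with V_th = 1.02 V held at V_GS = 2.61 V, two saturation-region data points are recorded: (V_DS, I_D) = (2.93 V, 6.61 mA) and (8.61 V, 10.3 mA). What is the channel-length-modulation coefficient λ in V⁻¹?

With V_GS fixed, I_D ∝ (1 + λ V_DS) in saturation, so I_D2/I_D1 = (1 + λ V_DS2)/(1 + λ V_DS1).
10.3/6.61 = 1.558 = (1 + 8.61 λ)/(1 + 2.93 λ).
Solving: λ (I_D1 V_DS2 − I_D2 V_DS1) = I_D2 − I_D1, so λ = (10.3 − 6.61) / (6.61 × 8.61 − 10.3 × 2.93) = 3.69 / 26.7 = 0.138 V⁻¹.

λ = 0.138 V⁻¹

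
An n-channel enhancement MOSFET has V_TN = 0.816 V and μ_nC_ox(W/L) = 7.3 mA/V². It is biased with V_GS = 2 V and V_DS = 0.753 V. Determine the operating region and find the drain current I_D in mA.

Triode; I_D = 4.44 mA

V_ov = V_GS − V_TN = 2 − 0.816 = 1.18 V.
Since V_DS = 0.753 V < V_ov = 1.18 V, the device is in the triode region.
I_D = k_n [V_ov · V_DS − ½ V_DS²] = 7.3 × [1.18 × 0.753 − 0.5 × 0.753²] = 4.44 mA.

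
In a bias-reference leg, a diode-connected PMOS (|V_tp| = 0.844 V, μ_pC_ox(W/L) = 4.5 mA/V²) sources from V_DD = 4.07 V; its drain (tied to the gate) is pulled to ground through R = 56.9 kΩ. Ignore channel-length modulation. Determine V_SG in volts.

V_SG = 0.999 V

With gate tied to drain, V_SG = V_SD ≥ V_SG − |V_tp|, so the device is in saturation.
KCL at the drain: ½ k_p (V_SG − |V_tp|)² = (V_DD − V_SG)/R.
Let x = V_SG − 0.844. Then 128 x² + x − 3.226 = 0, giving x = 0.155 V (positive root), so V_SG = 0.999 V.
I_D = (V_DD − V_SG)/R = (4.07 − 0.999) / 56.9 = 0.054 mA.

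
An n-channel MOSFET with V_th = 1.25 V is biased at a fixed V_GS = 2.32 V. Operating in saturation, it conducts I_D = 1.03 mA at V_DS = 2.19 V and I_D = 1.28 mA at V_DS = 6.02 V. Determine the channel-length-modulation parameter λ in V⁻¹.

λ = 0.0736 V⁻¹

With V_GS fixed, I_D ∝ (1 + λ V_DS) in saturation, so I_D2/I_D1 = (1 + λ V_DS2)/(1 + λ V_DS1).
1.28/1.03 = 1.243 = (1 + 6.02 λ)/(1 + 2.19 λ).
Solving: λ (I_D1 V_DS2 − I_D2 V_DS1) = I_D2 − I_D1, so λ = (1.28 − 1.03) / (1.03 × 6.02 − 1.28 × 2.19) = 0.25 / 3.4 = 0.0736 V⁻¹.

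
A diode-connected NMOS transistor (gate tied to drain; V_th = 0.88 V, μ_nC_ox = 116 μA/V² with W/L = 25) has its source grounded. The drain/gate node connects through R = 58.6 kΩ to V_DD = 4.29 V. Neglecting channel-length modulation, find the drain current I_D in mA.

With gate tied to drain, V_GS = V_DS ≥ V_GS − V_th, so the device is in saturation.
k_n = μ_nC_ox · (W/L) = 2.9 mA/V².
KCL at the drain: ½ k_n (V_GS − V_th)² = (V_DD − V_GS)/R.
Let x = V_GS − 0.88. Then 85 x² + x − 3.41 = 0, giving x = 0.195 V (positive root), so V_GS = 1.07 V.
I_D = (V_DD − V_GS)/R = (4.29 − 1.07) / 58.6 = 0.0549 mA.

I_D = 0.0549 mA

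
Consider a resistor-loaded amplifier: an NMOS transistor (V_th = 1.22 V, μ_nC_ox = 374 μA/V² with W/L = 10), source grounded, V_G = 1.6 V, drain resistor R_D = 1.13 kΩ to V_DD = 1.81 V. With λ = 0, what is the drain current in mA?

V_GS = V_G = 1.6 V, so V_ov = 1.6 − 1.22 = 0.38 V.
k_n = μ_nC_ox · (W/L) = 3.74 mA/V².
Assume saturation: I_D = ½ k_n V_ov² = 0.5 × 3.74 × 0.38² = 0.27 mA, giving V_DS = V_DD − I_D R_D = 1.81 − 0.27 × 1.13 = 1.5 V.
V_DS = 1.5 V ≥ V_ov = 0.38 V, confirming saturation.

I_D = 0.270 mA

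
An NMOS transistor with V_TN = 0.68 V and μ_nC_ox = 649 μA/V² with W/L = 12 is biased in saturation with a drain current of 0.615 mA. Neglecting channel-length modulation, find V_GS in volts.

k_n = μ_nC_ox · (W/L) = 7.788 mA/V².
In saturation I_D = ½ k_n (V_GS − V_TN)², so V_GS − V_TN = √(2 I_D / k_n) = √(2 × 0.615 / 7.788) = 0.397 V.
V_GS = 0.68 + 0.397 = 1.08 V.

V_GS = 1.08 V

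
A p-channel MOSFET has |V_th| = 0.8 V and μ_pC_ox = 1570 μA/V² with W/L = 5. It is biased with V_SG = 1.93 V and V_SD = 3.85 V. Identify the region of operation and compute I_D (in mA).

k_p = μ_pC_ox · (W/L) = 7.85 mA/V².
V_ov = V_SG − |V_th| = 1.93 − 0.8 = 1.13 V.
Since V_SD = 3.85 V ≥ V_ov = 1.13 V, the device is in saturation.
I_D = ½ k_p V_ov² = 0.5 × 7.85 × 1.13² = 5.01 mA.

Saturation; I_D = 5.01 mA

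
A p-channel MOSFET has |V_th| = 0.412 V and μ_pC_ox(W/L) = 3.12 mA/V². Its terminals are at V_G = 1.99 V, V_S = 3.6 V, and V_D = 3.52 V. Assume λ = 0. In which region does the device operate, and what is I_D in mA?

Triode; I_D = 0.289 mA

V_SG = V_S − V_G = 3.6 − 1.99 = 1.61 V; V_SD = V_S − V_D = 3.6 − 3.52 = 0.08 V.
V_ov = V_SG − |V_th| = 1.61 − 0.412 = 1.2 V.
Since V_SD = 0.08 V < V_ov = 1.2 V, the device is in the triode region.
I_D = k_p [V_ov · V_SD − ½ V_SD²] = 3.12 × [1.2 × 0.08 − 0.5 × 0.08²] = 0.289 mA.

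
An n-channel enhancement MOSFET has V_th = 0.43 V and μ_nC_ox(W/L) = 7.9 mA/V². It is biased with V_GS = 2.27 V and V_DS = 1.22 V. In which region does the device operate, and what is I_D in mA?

V_ov = V_GS − V_th = 2.27 − 0.43 = 1.84 V.
Since V_DS = 1.22 V < V_ov = 1.84 V, the device is in the triode region.
I_D = k_n [V_ov · V_DS − ½ V_DS²] = 7.9 × [1.84 × 1.22 − 0.5 × 1.22²] = 11.9 mA.

Triode; I_D = 11.9 mA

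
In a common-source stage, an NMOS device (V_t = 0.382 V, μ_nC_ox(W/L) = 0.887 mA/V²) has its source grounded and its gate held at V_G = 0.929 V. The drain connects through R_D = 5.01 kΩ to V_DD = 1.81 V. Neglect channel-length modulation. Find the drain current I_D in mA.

V_GS = V_G = 0.929 V, so V_ov = 0.929 − 0.382 = 0.547 V.
Assume saturation: I_D = ½ k_n V_ov² = 0.5 × 0.887 × 0.547² = 0.133 mA, giving V_DS = V_DD − I_D R_D = 1.81 − 0.133 × 5.01 = 1.15 V.
V_DS = 1.15 V ≥ V_ov = 0.547 V, confirming saturation.

I_D = 0.133 mA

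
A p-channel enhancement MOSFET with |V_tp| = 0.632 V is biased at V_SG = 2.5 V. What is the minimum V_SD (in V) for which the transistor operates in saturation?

V_SD,sat = 1.87 V

The boundary between triode and saturation is V_SD = V_SG − |V_tp| = V_ov.
V_ov = 2.5 − 0.632 = 1.87 V.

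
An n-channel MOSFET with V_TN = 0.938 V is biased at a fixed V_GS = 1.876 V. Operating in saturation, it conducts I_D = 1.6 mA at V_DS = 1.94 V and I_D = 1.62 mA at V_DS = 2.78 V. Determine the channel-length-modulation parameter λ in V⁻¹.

With V_GS fixed, I_D ∝ (1 + λ V_DS) in saturation, so I_D2/I_D1 = (1 + λ V_DS2)/(1 + λ V_DS1).
1.62/1.6 = 1.012 = (1 + 2.78 λ)/(1 + 1.94 λ).
Solving: λ (I_D1 V_DS2 − I_D2 V_DS1) = I_D2 − I_D1, so λ = (1.62 − 1.6) / (1.6 × 2.78 − 1.62 × 1.94) = 0.02 / 1.31 = 0.0153 V⁻¹.

λ = 0.0153 V⁻¹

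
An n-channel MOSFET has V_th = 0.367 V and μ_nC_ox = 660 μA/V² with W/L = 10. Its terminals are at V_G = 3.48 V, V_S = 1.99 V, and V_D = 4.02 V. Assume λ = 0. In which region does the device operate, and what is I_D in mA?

Saturation; I_D = 4.16 mA

V_GS = V_G − V_S = 3.48 − 1.99 = 1.49 V; V_DS = V_D − V_S = 4.02 − 1.99 = 2.03 V.
k_n = μ_nC_ox · (W/L) = 6.6 mA/V².
V_ov = V_GS − V_th = 1.49 − 0.367 = 1.12 V.
Since V_DS = 2.03 V ≥ V_ov = 1.12 V, the device is in saturation.
I_D = ½ k_n V_ov² = 0.5 × 6.6 × 1.12² = 4.16 mA.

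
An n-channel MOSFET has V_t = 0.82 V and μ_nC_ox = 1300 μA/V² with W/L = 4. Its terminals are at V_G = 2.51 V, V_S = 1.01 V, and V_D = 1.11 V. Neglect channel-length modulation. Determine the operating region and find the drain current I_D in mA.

V_GS = V_G − V_S = 2.51 − 1.01 = 1.5 V; V_DS = V_D − V_S = 1.11 − 1.01 = 0.1 V.
k_n = μ_nC_ox · (W/L) = 5.2 mA/V².
V_ov = V_GS − V_t = 1.5 − 0.82 = 0.68 V.
Since V_DS = 0.1 V < V_ov = 0.68 V, the device is in the triode region.
I_D = k_n [V_ov · V_DS − ½ V_DS²] = 5.2 × [0.68 × 0.1 − 0.5 × 0.1²] = 0.328 mA.

Triode; I_D = 0.328 mA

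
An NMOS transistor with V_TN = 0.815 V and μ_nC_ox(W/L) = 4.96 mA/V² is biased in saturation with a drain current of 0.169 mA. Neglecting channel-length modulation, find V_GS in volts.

In saturation I_D = ½ k_n (V_GS − V_TN)², so V_GS − V_TN = √(2 I_D / k_n) = √(2 × 0.169 / 4.96) = 0.261 V.
V_GS = 0.815 + 0.261 = 1.08 V.

V_GS = 1.08 V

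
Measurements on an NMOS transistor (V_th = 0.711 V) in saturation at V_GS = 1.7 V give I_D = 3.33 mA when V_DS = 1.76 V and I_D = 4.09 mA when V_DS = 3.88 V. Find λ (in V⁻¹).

λ = 0.133 V⁻¹

With V_GS fixed, I_D ∝ (1 + λ V_DS) in saturation, so I_D2/I_D1 = (1 + λ V_DS2)/(1 + λ V_DS1).
4.09/3.33 = 1.228 = (1 + 3.88 λ)/(1 + 1.76 λ).
Solving: λ (I_D1 V_DS2 − I_D2 V_DS1) = I_D2 − I_D1, so λ = (4.09 − 3.33) / (3.33 × 3.88 − 4.09 × 1.76) = 0.76 / 5.72 = 0.133 V⁻¹.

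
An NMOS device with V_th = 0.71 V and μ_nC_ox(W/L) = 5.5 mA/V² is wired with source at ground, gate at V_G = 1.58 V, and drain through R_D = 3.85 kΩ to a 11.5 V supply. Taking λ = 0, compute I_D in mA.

I_D = 2.08 mA

V_GS = V_G = 1.58 V, so V_ov = 1.58 − 0.71 = 0.87 V.
Assume saturation: I_D = ½ k_n V_ov² = 0.5 × 5.5 × 0.87² = 2.08 mA, giving V_DS = V_DD − I_D R_D = 11.5 − 2.08 × 3.85 = 3.49 V.
V_DS = 3.49 V ≥ V_ov = 0.87 V, confirming saturation.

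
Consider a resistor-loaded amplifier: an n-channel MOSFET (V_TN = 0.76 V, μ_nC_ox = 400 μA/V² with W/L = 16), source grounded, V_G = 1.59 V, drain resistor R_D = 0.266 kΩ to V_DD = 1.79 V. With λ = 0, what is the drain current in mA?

I_D = 2.20 mA

V_GS = V_G = 1.59 V, so V_ov = 1.59 − 0.76 = 0.83 V.
k_n = μ_nC_ox · (W/L) = 6.4 mA/V².
Assume saturation: I_D = ½ k_n V_ov² = 0.5 × 6.4 × 0.83² = 2.2 mA, giving V_DS = V_DD − I_D R_D = 1.79 − 2.2 × 0.266 = 1.2 V.
V_DS = 1.2 V ≥ V_ov = 0.83 V, confirming saturation.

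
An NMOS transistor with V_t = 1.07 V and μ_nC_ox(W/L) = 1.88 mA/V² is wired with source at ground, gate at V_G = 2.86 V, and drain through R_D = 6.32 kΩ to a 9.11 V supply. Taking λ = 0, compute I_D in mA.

I_D = 1.37 mA

V_GS = V_G = 2.86 V, so V_ov = 2.86 − 1.07 = 1.79 V.
Assume saturation: I_D = ½ k_n V_ov² = 0.5 × 1.88 × 1.79² = 3.01 mA, giving V_DS = V_DD − I_D R_D = 9.11 − 3.01 × 6.32 = -9.92 V.
But -9.92 V < V_ov = 1.79 V, so the device is actually in triode.
In triode I_D = k_n[V_ov V_DS − ½ V_DS²] and I_D = (V_DD − V_DS)/R_D. Equating: 5.94 V_DS² − 22.27 V_DS + 9.11 = 0, giving V_DS = 0.467 V (the root below V_ov).
I_D = (9.11 − 0.467) / 6.32 = 1.37 mA.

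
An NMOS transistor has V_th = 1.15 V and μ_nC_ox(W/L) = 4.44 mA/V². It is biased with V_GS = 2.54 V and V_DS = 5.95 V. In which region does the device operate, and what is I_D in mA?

V_ov = V_GS − V_th = 2.54 − 1.15 = 1.39 V.
Since V_DS = 5.95 V ≥ V_ov = 1.39 V, the device is in saturation.
I_D = ½ k_n V_ov² = 0.5 × 4.44 × 1.39² = 4.29 mA.

Saturation; I_D = 4.29 mA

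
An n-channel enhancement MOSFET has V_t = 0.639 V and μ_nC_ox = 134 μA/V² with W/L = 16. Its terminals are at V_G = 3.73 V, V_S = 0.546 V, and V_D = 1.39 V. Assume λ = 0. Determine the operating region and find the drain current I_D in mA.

V_GS = V_G − V_S = 3.73 − 0.546 = 3.18 V; V_DS = V_D − V_S = 1.39 − 0.546 = 0.844 V.
k_n = μ_nC_ox · (W/L) = 2.144 mA/V².
V_ov = V_GS − V_t = 3.18 − 0.639 = 2.54 V.
Since V_DS = 0.844 V < V_ov = 2.54 V, the device is in the triode region.
I_D = k_n [V_ov · V_DS − ½ V_DS²] = 2.144 × [2.54 × 0.844 − 0.5 × 0.844²] = 3.84 mA.

Triode; I_D = 3.84 mA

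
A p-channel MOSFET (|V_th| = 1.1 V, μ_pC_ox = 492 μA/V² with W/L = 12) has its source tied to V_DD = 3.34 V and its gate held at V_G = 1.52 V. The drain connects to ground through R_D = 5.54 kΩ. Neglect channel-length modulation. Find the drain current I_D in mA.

V_SG = V_DD − V_G = 3.34 − 1.52 = 1.82 V, so V_ov = 1.82 − 1.1 = 0.72 V.
k_p = μ_pC_ox · (W/L) = 5.904 mA/V².
Assume saturation: I_D = ½ k_p V_ov² = 0.5 × 5.904 × 0.72² = 1.53 mA, giving V_SD = V_DD − I_D R_D = 3.34 − 1.53 × 5.54 = -5.14 V.
But -5.14 V < V_ov = 0.72 V, so the device is actually in triode.
In triode I_D = k_p[V_ov V_SD − ½ V_SD²] and I_D = (V_DD − V_SD)/R_D. Equating: 16.4 V_SD² − 24.55 V_SD + 3.34 = 0, giving V_SD = 0.151 V (the root below V_ov).
I_D = (3.34 − 0.151) / 5.54 = 0.576 mA.

I_D = 0.576 mA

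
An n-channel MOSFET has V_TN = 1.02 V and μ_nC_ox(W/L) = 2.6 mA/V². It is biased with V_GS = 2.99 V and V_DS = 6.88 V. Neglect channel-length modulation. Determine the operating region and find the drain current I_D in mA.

V_ov = V_GS − V_TN = 2.99 − 1.02 = 1.97 V.
Since V_DS = 6.88 V ≥ V_ov = 1.97 V, the device is in saturation.
I_D = ½ k_n V_ov² = 0.5 × 2.6 × 1.97² = 5.05 mA.

Saturation; I_D = 5.05 mA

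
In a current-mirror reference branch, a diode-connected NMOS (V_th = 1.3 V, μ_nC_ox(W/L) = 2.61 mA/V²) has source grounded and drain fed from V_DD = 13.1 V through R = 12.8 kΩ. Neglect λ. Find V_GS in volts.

With gate tied to drain, V_GS = V_DS ≥ V_GS − V_th, so the device is in saturation.
KCL at the drain: ½ k_n (V_GS − V_th)² = (V_DD − V_GS)/R.
Let x = V_GS − 1.3. Then 16.7 x² + x − 11.8 = 0, giving x = 0.811 V (positive root), so V_GS = 2.11 V.
I_D = (V_DD − V_GS)/R = (13.1 − 2.11) / 12.8 = 0.859 mA.

V_GS = 2.11 V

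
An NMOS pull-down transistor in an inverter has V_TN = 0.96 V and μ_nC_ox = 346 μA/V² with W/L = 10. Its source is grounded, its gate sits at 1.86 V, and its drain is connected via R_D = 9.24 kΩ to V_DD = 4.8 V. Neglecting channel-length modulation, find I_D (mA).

I_D = 0.500 mA

V_GS = V_G = 1.86 V, so V_ov = 1.86 − 0.96 = 0.9 V.
k_n = μ_nC_ox · (W/L) = 3.46 mA/V².
Assume saturation: I_D = ½ k_n V_ov² = 0.5 × 3.46 × 0.9² = 1.4 mA, giving V_DS = V_DD − I_D R_D = 4.8 − 1.4 × 9.24 = -8.15 V.
But -8.15 V < V_ov = 0.9 V, so the device is actually in triode.
In triode I_D = k_n[V_ov V_DS − ½ V_DS²] and I_D = (V_DD − V_DS)/R_D. Equating: 16 V_DS² − 29.77 V_DS + 4.8 = 0, giving V_DS = 0.178 V (the root below V_ov).
I_D = (4.8 − 0.178) / 9.24 = 0.5 mA.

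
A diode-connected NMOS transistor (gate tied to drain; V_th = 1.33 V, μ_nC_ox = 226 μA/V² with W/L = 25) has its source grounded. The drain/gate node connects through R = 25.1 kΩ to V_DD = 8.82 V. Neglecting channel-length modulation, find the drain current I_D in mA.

With gate tied to drain, V_GS = V_DS ≥ V_GS − V_th, so the device is in saturation.
k_n = μ_nC_ox · (W/L) = 5.65 mA/V².
KCL at the drain: ½ k_n (V_GS − V_th)² = (V_DD − V_GS)/R.
Let x = V_GS − 1.33. Then 70.9 x² + x − 7.49 = 0, giving x = 0.318 V (positive root), so V_GS = 1.65 V.
I_D = (V_DD − V_GS)/R = (8.82 − 1.65) / 25.1 = 0.286 mA.

I_D = 0.286 mA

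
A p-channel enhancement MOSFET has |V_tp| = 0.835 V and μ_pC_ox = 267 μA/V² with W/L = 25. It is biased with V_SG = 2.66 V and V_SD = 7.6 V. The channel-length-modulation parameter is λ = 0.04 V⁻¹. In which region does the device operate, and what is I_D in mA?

k_p = μ_pC_ox · (W/L) = 6.675 mA/V².
V_ov = V_SG − |V_tp| = 2.66 − 0.835 = 1.83 V.
Since V_SD = 7.6 V ≥ V_ov = 1.83 V, the device is in saturation.
I_D = ½ k_p V_ov² (1 + λ V_SD) = 0.5 × 6.675 × 1.83² × (1 + 0.04 × 7.6) = 14.5 mA.

Saturation; I_D = 14.5 mA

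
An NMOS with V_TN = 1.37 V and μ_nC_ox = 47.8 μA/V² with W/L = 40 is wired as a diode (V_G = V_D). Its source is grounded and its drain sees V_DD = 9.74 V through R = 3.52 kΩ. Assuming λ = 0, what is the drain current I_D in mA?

With gate tied to drain, V_GS = V_DS ≥ V_GS − V_TN, so the device is in saturation.
k_n = μ_nC_ox · (W/L) = 1.912 mA/V².
KCL at the drain: ½ k_n (V_GS − V_TN)² = (V_DD − V_GS)/R.
Let x = V_GS − 1.37. Then 3.37 x² + x − 8.37 = 0, giving x = 1.44 V (positive root), so V_GS = 2.81 V.
I_D = (V_DD − V_GS)/R = (9.74 − 2.81) / 3.52 = 1.97 mA.

I_D = 1.97 mA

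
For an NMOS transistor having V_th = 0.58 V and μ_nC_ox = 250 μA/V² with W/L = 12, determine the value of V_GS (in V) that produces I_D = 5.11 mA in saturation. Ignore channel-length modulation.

V_GS = 2.43 V

k_n = μ_nC_ox · (W/L) = 3 mA/V².
In saturation I_D = ½ k_n (V_GS − V_th)², so V_GS − V_th = √(2 I_D / k_n) = √(2 × 5.11 / 3) = 1.85 V.
V_GS = 0.58 + 1.85 = 2.43 V.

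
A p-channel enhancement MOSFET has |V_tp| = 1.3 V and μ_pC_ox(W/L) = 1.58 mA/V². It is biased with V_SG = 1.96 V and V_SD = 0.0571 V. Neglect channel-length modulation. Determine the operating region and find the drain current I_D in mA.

V_ov = V_SG − |V_tp| = 1.96 − 1.3 = 0.66 V.
Since V_SD = 0.0571 V < V_ov = 0.66 V, the device is in the triode region.
I_D = k_p [V_ov · V_SD − ½ V_SD²] = 1.58 × [0.66 × 0.0571 − 0.5 × 0.0571²] = 0.057 mA.

Triode; I_D = 0.0570 mA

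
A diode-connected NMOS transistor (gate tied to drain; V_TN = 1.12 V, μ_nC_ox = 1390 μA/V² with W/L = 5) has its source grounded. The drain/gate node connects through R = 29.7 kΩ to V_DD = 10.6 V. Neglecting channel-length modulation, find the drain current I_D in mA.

I_D = 0.309 mA

With gate tied to drain, V_GS = V_DS ≥ V_GS − V_TN, so the device is in saturation.
k_n = μ_nC_ox · (W/L) = 6.95 mA/V².
KCL at the drain: ½ k_n (V_GS − V_TN)² = (V_DD − V_GS)/R.
Let x = V_GS − 1.12. Then 103 x² + x − 9.48 = 0, giving x = 0.298 V (positive root), so V_GS = 1.42 V.
I_D = (V_DD − V_GS)/R = (10.6 − 1.42) / 29.7 = 0.309 mA.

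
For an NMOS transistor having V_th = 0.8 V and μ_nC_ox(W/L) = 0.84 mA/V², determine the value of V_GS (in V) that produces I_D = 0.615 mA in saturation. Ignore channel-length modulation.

In saturation I_D = ½ k_n (V_GS − V_th)², so V_GS − V_th = √(2 I_D / k_n) = √(2 × 0.615 / 0.84) = 1.21 V.
V_GS = 0.8 + 1.21 = 2.01 V.

V_GS = 2.01 V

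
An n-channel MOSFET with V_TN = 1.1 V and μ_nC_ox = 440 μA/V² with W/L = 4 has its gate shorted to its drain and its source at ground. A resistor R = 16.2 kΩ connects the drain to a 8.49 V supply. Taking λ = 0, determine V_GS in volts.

With gate tied to drain, V_GS = V_DS ≥ V_GS − V_TN, so the device is in saturation.
k_n = μ_nC_ox · (W/L) = 1.76 mA/V².
KCL at the drain: ½ k_n (V_GS − V_TN)² = (V_DD − V_GS)/R.
Let x = V_GS − 1.1. Then 14.3 x² + x − 7.39 = 0, giving x = 0.686 V (positive root), so V_GS = 1.79 V.
I_D = (V_DD − V_GS)/R = (8.49 − 1.79) / 16.2 = 0.414 mA.

V_GS = 1.79 V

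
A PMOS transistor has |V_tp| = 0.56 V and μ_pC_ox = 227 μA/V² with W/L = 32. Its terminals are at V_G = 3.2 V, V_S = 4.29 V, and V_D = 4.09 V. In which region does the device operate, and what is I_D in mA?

Triode; I_D = 0.625 mA

V_SG = V_S − V_G = 4.29 − 3.2 = 1.09 V; V_SD = V_S − V_D = 4.29 − 4.09 = 0.2 V.
k_p = μ_pC_ox · (W/L) = 7.264 mA/V².
V_ov = V_SG − |V_tp| = 1.09 − 0.56 = 0.53 V.
Since V_SD = 0.2 V < V_ov = 0.53 V, the device is in the triode region.
I_D = k_p [V_ov · V_SD − ½ V_SD²] = 7.264 × [0.53 × 0.2 − 0.5 × 0.2²] = 0.625 mA.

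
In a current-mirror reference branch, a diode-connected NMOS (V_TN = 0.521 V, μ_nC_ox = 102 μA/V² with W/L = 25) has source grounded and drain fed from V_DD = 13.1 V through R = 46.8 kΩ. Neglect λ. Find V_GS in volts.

With gate tied to drain, V_GS = V_DS ≥ V_GS − V_TN, so the device is in saturation.
k_n = μ_nC_ox · (W/L) = 2.55 mA/V².
KCL at the drain: ½ k_n (V_GS − V_TN)² = (V_DD − V_GS)/R.
Let x = V_GS − 0.521. Then 59.7 x² + x − 12.58 = 0, giving x = 0.451 V (positive root), so V_GS = 0.972 V.
I_D = (V_DD − V_GS)/R = (13.1 − 0.972) / 46.8 = 0.259 mA.

V_GS = 0.972 V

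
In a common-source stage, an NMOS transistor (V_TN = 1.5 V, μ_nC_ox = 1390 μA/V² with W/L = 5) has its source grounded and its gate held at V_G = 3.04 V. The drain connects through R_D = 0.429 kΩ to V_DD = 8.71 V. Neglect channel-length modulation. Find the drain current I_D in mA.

I_D = 8.24 mA

V_GS = V_G = 3.04 V, so V_ov = 3.04 − 1.5 = 1.54 V.
k_n = μ_nC_ox · (W/L) = 6.95 mA/V².
Assume saturation: I_D = ½ k_n V_ov² = 0.5 × 6.95 × 1.54² = 8.24 mA, giving V_DS = V_DD − I_D R_D = 8.71 − 8.24 × 0.429 = 5.17 V.
V_DS = 5.17 V ≥ V_ov = 1.54 V, confirming saturation.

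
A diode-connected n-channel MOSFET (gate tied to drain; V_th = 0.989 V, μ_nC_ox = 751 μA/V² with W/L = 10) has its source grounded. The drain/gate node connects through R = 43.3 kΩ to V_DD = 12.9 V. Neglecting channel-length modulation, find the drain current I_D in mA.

I_D = 0.269 mA

With gate tied to drain, V_GS = V_DS ≥ V_GS − V_th, so the device is in saturation.
k_n = μ_nC_ox · (W/L) = 7.51 mA/V².
KCL at the drain: ½ k_n (V_GS − V_th)² = (V_DD − V_GS)/R.
Let x = V_GS − 0.989. Then 163 x² + x − 11.91 = 0, giving x = 0.268 V (positive root), so V_GS = 1.26 V.
I_D = (V_DD − V_GS)/R = (12.9 − 1.26) / 43.3 = 0.269 mA.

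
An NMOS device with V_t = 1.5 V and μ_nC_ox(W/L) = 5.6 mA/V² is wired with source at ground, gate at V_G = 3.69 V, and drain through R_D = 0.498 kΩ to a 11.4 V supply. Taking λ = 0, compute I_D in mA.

V_GS = V_G = 3.69 V, so V_ov = 3.69 − 1.5 = 2.19 V.
Assume saturation: I_D = ½ k_n V_ov² = 0.5 × 5.6 × 2.19² = 13.4 mA, giving V_DS = V_DD − I_D R_D = 11.4 − 13.4 × 0.498 = 4.71 V.
V_DS = 4.71 V ≥ V_ov = 2.19 V, confirming saturation.

I_D = 13.4 mA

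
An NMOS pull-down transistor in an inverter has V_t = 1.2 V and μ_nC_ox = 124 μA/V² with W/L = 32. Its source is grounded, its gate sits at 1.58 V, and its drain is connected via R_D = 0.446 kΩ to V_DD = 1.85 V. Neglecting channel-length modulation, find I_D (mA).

V_GS = V_G = 1.58 V, so V_ov = 1.58 − 1.2 = 0.38 V.
k_n = μ_nC_ox · (W/L) = 3.968 mA/V².
Assume saturation: I_D = ½ k_n V_ov² = 0.5 × 3.968 × 0.38² = 0.286 mA, giving V_DS = V_DD − I_D R_D = 1.85 − 0.286 × 0.446 = 1.72 V.
V_DS = 1.72 V ≥ V_ov = 0.38 V, confirming saturation.

I_D = 0.286 mA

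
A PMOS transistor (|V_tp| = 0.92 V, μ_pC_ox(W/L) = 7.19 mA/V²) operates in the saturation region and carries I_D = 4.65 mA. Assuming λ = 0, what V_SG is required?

V_SG = 2.06 V

In saturation I_D = ½ k_p (V_SG − |V_tp|)², so V_SG − |V_tp| = √(2 I_D / k_p) = √(2 × 4.65 / 7.19) = 1.14 V.
V_SG = 0.92 + 1.14 = 2.06 V.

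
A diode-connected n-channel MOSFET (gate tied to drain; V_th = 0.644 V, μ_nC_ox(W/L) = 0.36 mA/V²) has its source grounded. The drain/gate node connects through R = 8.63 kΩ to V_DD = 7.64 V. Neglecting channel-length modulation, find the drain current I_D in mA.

I_D = 0.599 mA

With gate tied to drain, V_GS = V_DS ≥ V_GS − V_th, so the device is in saturation.
KCL at the drain: ½ k_n (V_GS − V_th)² = (V_DD − V_GS)/R.
Let x = V_GS − 0.644. Then 1.55 x² + x − 6.996 = 0, giving x = 1.82 V (positive root), so V_GS = 2.47 V.
I_D = (V_DD − V_GS)/R = (7.64 − 2.47) / 8.63 = 0.599 mA.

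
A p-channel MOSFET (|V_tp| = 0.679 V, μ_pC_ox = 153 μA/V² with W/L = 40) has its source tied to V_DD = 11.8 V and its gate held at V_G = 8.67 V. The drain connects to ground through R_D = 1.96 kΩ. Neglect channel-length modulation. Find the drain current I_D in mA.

V_SG = V_DD − V_G = 11.8 − 8.67 = 3.13 V, so V_ov = 3.13 − 0.679 = 2.45 V.
k_p = μ_pC_ox · (W/L) = 6.12 mA/V².
Assume saturation: I_D = ½ k_p V_ov² = 0.5 × 6.12 × 2.45² = 18.4 mA, giving V_SD = V_DD − I_D R_D = 11.8 − 18.4 × 1.96 = -24.2 V.
But -24.2 V < V_ov = 2.45 V, so the device is actually in triode.
In triode I_D = k_p[V_ov V_SD − ½ V_SD²] and I_D = (V_DD − V_SD)/R_D. Equating: 6 V_SD² − 30.4 V_SD + 11.8 = 0, giving V_SD = 0.424 V (the root below V_ov).
I_D = (11.8 − 0.424) / 1.96 = 5.8 mA.

I_D = 5.80 mA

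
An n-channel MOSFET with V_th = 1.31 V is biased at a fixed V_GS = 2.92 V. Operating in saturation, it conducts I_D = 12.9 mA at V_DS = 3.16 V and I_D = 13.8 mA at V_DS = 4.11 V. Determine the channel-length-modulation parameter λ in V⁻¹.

With V_GS fixed, I_D ∝ (1 + λ V_DS) in saturation, so I_D2/I_D1 = (1 + λ V_DS2)/(1 + λ V_DS1).
13.8/12.9 = 1.07 = (1 + 4.11 λ)/(1 + 3.16 λ).
Solving: λ (I_D1 V_DS2 − I_D2 V_DS1) = I_D2 − I_D1, so λ = (13.8 − 12.9) / (12.9 × 4.11 − 13.8 × 3.16) = 0.9 / 9.41 = 0.0956 V⁻¹.

λ = 0.0956 V⁻¹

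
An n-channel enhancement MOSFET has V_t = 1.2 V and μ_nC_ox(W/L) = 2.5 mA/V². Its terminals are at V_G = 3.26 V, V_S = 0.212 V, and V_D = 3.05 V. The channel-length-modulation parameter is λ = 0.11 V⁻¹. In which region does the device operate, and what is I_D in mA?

V_GS = V_G − V_S = 3.26 − 0.212 = 3.05 V; V_DS = V_D − V_S = 3.05 − 0.212 = 2.84 V.
V_ov = V_GS − V_t = 3.05 − 1.2 = 1.85 V.
Since V_DS = 2.84 V ≥ V_ov = 1.85 V, the device is in saturation.
I_D = ½ k_n V_ov² (1 + λ V_DS) = 0.5 × 2.5 × 1.85² × (1 + 0.11 × 2.84) = 5.6 mA.

Saturation; I_D = 5.60 mA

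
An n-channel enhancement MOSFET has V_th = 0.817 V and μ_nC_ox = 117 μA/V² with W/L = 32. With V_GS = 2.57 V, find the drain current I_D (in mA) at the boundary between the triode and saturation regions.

I_D = 5.75 mA

At the boundary V_DS = V_ov = V_GS − V_th = 2.57 − 0.817 = 1.75 V.
k_n = μ_nC_ox · (W/L) = 3.744 mA/V².
I_D = ½ k_n V_ov² = 0.5 × 3.744 × 1.75² = 5.75 mA.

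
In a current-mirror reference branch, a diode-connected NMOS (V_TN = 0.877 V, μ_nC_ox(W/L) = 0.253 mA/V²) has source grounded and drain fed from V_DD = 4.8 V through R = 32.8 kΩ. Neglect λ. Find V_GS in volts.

With gate tied to drain, V_GS = V_DS ≥ V_GS − V_TN, so the device is in saturation.
KCL at the drain: ½ k_n (V_GS − V_TN)² = (V_DD − V_GS)/R.
Let x = V_GS − 0.877. Then 4.15 x² + x − 3.923 = 0, giving x = 0.859 V (positive root), so V_GS = 1.74 V.
I_D = (V_DD − V_GS)/R = (4.8 − 1.74) / 32.8 = 0.0934 mA.

V_GS = 1.74 V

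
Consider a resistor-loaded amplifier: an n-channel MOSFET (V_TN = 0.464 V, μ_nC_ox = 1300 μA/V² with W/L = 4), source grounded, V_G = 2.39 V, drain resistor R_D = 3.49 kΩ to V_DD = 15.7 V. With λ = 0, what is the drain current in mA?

V_GS = V_G = 2.39 V, so V_ov = 2.39 − 0.464 = 1.93 V.
k_n = μ_nC_ox · (W/L) = 5.2 mA/V².
Assume saturation: I_D = ½ k_n V_ov² = 0.5 × 5.2 × 1.93² = 9.64 mA, giving V_DS = V_DD − I_D R_D = 15.7 − 9.64 × 3.49 = -18 V.
But -18 V < V_ov = 1.93 V, so the device is actually in triode.
In triode I_D = k_n[V_ov V_DS − ½ V_DS²] and I_D = (V_DD − V_DS)/R_D. Equating: 9.07 V_DS² − 35.95 V_DS + 15.7 = 0, giving V_DS = 0.5 V (the root below V_ov).
I_D = (15.7 − 0.5) / 3.49 = 4.36 mA.

I_D = 4.36 mA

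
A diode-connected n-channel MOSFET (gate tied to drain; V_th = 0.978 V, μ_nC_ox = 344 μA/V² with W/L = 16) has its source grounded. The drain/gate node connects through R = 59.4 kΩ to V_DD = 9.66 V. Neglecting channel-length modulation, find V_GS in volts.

With gate tied to drain, V_GS = V_DS ≥ V_GS − V_th, so the device is in saturation.
k_n = μ_nC_ox · (W/L) = 5.504 mA/V².
KCL at the drain: ½ k_n (V_GS − V_th)² = (V_DD − V_GS)/R.
Let x = V_GS − 0.978. Then 163 x² + x − 8.682 = 0, giving x = 0.227 V (positive root), so V_GS = 1.21 V.
I_D = (V_DD − V_GS)/R = (9.66 − 1.21) / 59.4 = 0.142 mA.

V_GS = 1.21 V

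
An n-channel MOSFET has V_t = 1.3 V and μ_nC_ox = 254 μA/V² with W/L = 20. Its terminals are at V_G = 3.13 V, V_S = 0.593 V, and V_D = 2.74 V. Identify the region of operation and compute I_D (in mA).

V_GS = V_G − V_S = 3.13 − 0.593 = 2.54 V; V_DS = V_D − V_S = 2.74 − 0.593 = 2.15 V.
k_n = μ_nC_ox · (W/L) = 5.08 mA/V².
V_ov = V_GS − V_t = 2.54 − 1.3 = 1.24 V.
Since V_DS = 2.15 V ≥ V_ov = 1.24 V, the device is in saturation.
I_D = ½ k_n V_ov² = 0.5 × 5.08 × 1.24² = 3.89 mA.

Saturation; I_D = 3.89 mA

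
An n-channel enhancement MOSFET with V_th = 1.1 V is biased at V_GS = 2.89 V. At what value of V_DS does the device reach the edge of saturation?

The boundary between triode and saturation is V_DS = V_GS − V_th = V_ov.
V_ov = 2.89 − 1.1 = 1.79 V.

V_DS,sat = 1.79 V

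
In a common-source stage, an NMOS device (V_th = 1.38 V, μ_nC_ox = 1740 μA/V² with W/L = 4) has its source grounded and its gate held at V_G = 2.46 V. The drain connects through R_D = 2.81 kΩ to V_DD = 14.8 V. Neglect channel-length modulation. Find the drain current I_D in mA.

I_D = 4.06 mA

V_GS = V_G = 2.46 V, so V_ov = 2.46 − 1.38 = 1.08 V.
k_n = μ_nC_ox · (W/L) = 6.96 mA/V².
Assume saturation: I_D = ½ k_n V_ov² = 0.5 × 6.96 × 1.08² = 4.06 mA, giving V_DS = V_DD − I_D R_D = 14.8 − 4.06 × 2.81 = 3.39 V.
V_DS = 3.39 V ≥ V_ov = 1.08 V, confirming saturation.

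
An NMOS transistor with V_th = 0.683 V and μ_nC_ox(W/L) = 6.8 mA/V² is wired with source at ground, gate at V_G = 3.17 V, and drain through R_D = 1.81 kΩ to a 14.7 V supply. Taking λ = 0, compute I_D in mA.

I_D = 7.84 mA

V_GS = V_G = 3.17 V, so V_ov = 3.17 − 0.683 = 2.49 V.
Assume saturation: I_D = ½ k_n V_ov² = 0.5 × 6.8 × 2.49² = 21 mA, giving V_DS = V_DD − I_D R_D = 14.7 − 21 × 1.81 = -23.4 V.
But -23.4 V < V_ov = 2.49 V, so the device is actually in triode.
In triode I_D = k_n[V_ov V_DS − ½ V_DS²] and I_D = (V_DD − V_DS)/R_D. Equating: 6.15 V_DS² − 31.61 V_DS + 14.7 = 0, giving V_DS = 0.517 V (the root below V_ov).
I_D = (14.7 − 0.517) / 1.81 = 7.84 mA.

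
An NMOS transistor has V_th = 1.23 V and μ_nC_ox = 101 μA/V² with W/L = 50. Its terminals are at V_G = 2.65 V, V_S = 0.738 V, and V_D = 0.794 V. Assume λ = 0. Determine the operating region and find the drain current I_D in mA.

V_GS = V_G − V_S = 2.65 − 0.738 = 1.91 V; V_DS = V_D − V_S = 0.794 − 0.738 = 0.056 V.
k_n = μ_nC_ox · (W/L) = 5.05 mA/V².
V_ov = V_GS − V_th = 1.91 − 1.23 = 0.682 V.
Since V_DS = 0.056 V < V_ov = 0.682 V, the device is in the triode region.
I_D = k_n [V_ov · V_DS − ½ V_DS²] = 5.05 × [0.682 × 0.056 − 0.5 × 0.056²] = 0.185 mA.

Triode; I_D = 0.185 mA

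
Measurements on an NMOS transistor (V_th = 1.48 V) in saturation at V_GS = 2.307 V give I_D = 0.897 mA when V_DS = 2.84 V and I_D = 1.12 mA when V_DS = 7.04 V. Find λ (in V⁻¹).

λ = 0.0712 V⁻¹

With V_GS fixed, I_D ∝ (1 + λ V_DS) in saturation, so I_D2/I_D1 = (1 + λ V_DS2)/(1 + λ V_DS1).
1.12/0.897 = 1.249 = (1 + 7.04 λ)/(1 + 2.84 λ).
Solving: λ (I_D1 V_DS2 − I_D2 V_DS1) = I_D2 − I_D1, so λ = (1.12 − 0.897) / (0.897 × 7.04 − 1.12 × 2.84) = 0.223 / 3.13 = 0.0712 V⁻¹.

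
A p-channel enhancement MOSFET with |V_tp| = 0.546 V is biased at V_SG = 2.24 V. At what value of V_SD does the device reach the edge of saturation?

V_SD,sat = 1.69 V

The boundary between triode and saturation is V_SD = V_SG − |V_tp| = V_ov.
V_ov = 2.24 − 0.546 = 1.69 V.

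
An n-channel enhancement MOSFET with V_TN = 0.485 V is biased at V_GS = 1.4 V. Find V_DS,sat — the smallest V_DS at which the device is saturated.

The boundary between triode and saturation is V_DS = V_GS − V_TN = V_ov.
V_ov = 1.4 − 0.485 = 0.915 V.

V_DS,sat = 0.915 V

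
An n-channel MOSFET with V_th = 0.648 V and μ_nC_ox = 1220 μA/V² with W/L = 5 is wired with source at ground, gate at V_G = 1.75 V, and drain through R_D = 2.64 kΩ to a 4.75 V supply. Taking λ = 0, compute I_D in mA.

V_GS = V_G = 1.75 V, so V_ov = 1.75 − 0.648 = 1.1 V.
k_n = μ_nC_ox · (W/L) = 6.1 mA/V².
Assume saturation: I_D = ½ k_n V_ov² = 0.5 × 6.1 × 1.1² = 3.7 mA, giving V_DS = V_DD − I_D R_D = 4.75 − 3.7 × 2.64 = -5.03 V.
But -5.03 V < V_ov = 1.1 V, so the device is actually in triode.
In triode I_D = k_n[V_ov V_DS − ½ V_DS²] and I_D = (V_DD − V_DS)/R_D. Equating: 8.05 V_DS² − 18.75 V_DS + 4.75 = 0, giving V_DS = 0.289 V (the root below V_ov).
I_D = (4.75 − 0.289) / 2.64 = 1.69 mA.

I_D = 1.69 mA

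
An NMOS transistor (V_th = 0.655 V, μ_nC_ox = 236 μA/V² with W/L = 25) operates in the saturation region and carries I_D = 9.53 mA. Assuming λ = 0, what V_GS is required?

V_GS = 2.45 V

k_n = μ_nC_ox · (W/L) = 5.9 mA/V².
In saturation I_D = ½ k_n (V_GS − V_th)², so V_GS − V_th = √(2 I_D / k_n) = √(2 × 9.53 / 5.9) = 1.8 V.
V_GS = 0.655 + 1.8 = 2.45 V.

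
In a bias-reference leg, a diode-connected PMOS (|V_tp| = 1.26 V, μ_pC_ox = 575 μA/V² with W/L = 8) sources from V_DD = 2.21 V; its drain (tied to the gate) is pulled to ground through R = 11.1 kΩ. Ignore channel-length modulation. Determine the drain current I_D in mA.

I_D = 0.0699 mA

With gate tied to drain, V_SG = V_SD ≥ V_SG − |V_tp|, so the device is in saturation.
k_p = μ_pC_ox · (W/L) = 4.6 mA/V².
KCL at the drain: ½ k_p (V_SG − |V_tp|)² = (V_DD − V_SG)/R.
Let x = V_SG − 1.26. Then 25.5 x² + x − 0.95 = 0, giving x = 0.174 V (positive root), so V_SG = 1.43 V.
I_D = (V_DD − V_SG)/R = (2.21 − 1.43) / 11.1 = 0.0699 mA.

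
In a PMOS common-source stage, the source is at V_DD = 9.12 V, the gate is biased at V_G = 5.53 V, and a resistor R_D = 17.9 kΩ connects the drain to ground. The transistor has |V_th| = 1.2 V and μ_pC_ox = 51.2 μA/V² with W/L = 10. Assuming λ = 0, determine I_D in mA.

I_D = 0.485 mA

V_SG = V_DD − V_G = 9.12 − 5.53 = 3.59 V, so V_ov = 3.59 − 1.2 = 2.39 V.
k_p = μ_pC_ox · (W/L) = 0.512 mA/V².
Assume saturation: I_D = ½ k_p V_ov² = 0.5 × 0.512 × 2.39² = 1.46 mA, giving V_SD = V_DD − I_D R_D = 9.12 − 1.46 × 17.9 = -17.1 V.
But -17.1 V < V_ov = 2.39 V, so the device is actually in triode.
In triode I_D = k_p[V_ov V_SD − ½ V_SD²] and I_D = (V_DD − V_SD)/R_D. Equating: 4.58 V_SD² − 22.9 V_SD + 9.12 = 0, giving V_SD = 0.436 V (the root below V_ov).
I_D = (9.12 − 0.436) / 17.9 = 0.485 mA.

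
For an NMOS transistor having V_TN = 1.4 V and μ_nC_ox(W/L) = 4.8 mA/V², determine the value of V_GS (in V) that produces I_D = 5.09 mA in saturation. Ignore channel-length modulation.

V_GS = 2.86 V

In saturation I_D = ½ k_n (V_GS − V_TN)², so V_GS − V_TN = √(2 I_D / k_n) = √(2 × 5.09 / 4.8) = 1.46 V.
V_GS = 1.4 + 1.46 = 2.86 V.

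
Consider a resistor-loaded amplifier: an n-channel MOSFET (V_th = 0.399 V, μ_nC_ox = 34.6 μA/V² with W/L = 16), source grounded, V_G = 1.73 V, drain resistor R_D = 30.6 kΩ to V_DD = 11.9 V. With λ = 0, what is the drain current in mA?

I_D = 0.367 mA

V_GS = V_G = 1.73 V, so V_ov = 1.73 − 0.399 = 1.33 V.
k_n = μ_nC_ox · (W/L) = 0.5536 mA/V².
Assume saturation: I_D = ½ k_n V_ov² = 0.5 × 0.5536 × 1.33² = 0.49 mA, giving V_DS = V_DD − I_D R_D = 11.9 − 0.49 × 30.6 = -3.11 V.
But -3.11 V < V_ov = 1.33 V, so the device is actually in triode.
In triode I_D = k_n[V_ov V_DS − ½ V_DS²] and I_D = (V_DD − V_DS)/R_D. Equating: 8.47 V_DS² − 23.55 V_DS + 11.9 = 0, giving V_DS = 0.664 V (the root below V_ov).
I_D = (11.9 − 0.664) / 30.6 = 0.367 mA.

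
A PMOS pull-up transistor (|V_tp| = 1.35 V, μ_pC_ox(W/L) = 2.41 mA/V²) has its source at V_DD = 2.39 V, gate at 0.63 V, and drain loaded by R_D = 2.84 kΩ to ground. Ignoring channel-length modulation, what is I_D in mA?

I_D = 0.203 mA

V_SG = V_DD − V_G = 2.39 − 0.63 = 1.76 V, so V_ov = 1.76 − 1.35 = 0.41 V.
Assume saturation: I_D = ½ k_p V_ov² = 0.5 × 2.41 × 0.41² = 0.203 mA, giving V_SD = V_DD − I_D R_D = 2.39 − 0.203 × 2.84 = 1.81 V.
V_SD = 1.81 V ≥ V_ov = 0.41 V, confirming saturation.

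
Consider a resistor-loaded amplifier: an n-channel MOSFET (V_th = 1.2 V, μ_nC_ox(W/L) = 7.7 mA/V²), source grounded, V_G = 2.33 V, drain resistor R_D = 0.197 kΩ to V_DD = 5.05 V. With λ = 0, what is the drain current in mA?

V_GS = V_G = 2.33 V, so V_ov = 2.33 − 1.2 = 1.13 V.
Assume saturation: I_D = ½ k_n V_ov² = 0.5 × 7.7 × 1.13² = 4.92 mA, giving V_DS = V_DD − I_D R_D = 5.05 − 4.92 × 0.197 = 4.08 V.
V_DS = 4.08 V ≥ V_ov = 1.13 V, confirming saturation.

I_D = 4.92 mA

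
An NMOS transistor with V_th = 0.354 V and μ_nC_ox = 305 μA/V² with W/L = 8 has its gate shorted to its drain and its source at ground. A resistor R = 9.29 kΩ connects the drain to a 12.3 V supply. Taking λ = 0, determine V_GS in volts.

With gate tied to drain, V_GS = V_DS ≥ V_GS − V_th, so the device is in saturation.
k_n = μ_nC_ox · (W/L) = 2.44 mA/V².
KCL at the drain: ½ k_n (V_GS − V_th)² = (V_DD − V_GS)/R.
Let x = V_GS − 0.354. Then 11.3 x² + x − 11.95 = 0, giving x = 0.983 V (positive root), so V_GS = 1.34 V.
I_D = (V_DD − V_GS)/R = (12.3 − 1.34) / 9.29 = 1.18 mA.

V_GS = 1.34 V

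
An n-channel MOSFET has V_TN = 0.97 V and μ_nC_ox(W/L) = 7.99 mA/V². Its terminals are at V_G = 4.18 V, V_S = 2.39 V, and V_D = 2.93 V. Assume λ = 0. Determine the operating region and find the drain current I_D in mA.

Triode; I_D = 2.37 mA

V_GS = V_G − V_S = 4.18 − 2.39 = 1.79 V; V_DS = V_D − V_S = 2.93 − 2.39 = 0.54 V.
V_ov = V_GS − V_TN = 1.79 − 0.97 = 0.82 V.
Since V_DS = 0.54 V < V_ov = 0.82 V, the device is in the triode region.
I_D = k_n [V_ov · V_DS − ½ V_DS²] = 7.99 × [0.82 × 0.54 − 0.5 × 0.54²] = 2.37 mA.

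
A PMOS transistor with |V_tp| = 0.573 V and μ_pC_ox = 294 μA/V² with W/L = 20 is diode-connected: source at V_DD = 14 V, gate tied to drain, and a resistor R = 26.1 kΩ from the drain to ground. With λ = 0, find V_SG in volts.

With gate tied to drain, V_SG = V_SD ≥ V_SG − |V_tp|, so the device is in saturation.
k_p = μ_pC_ox · (W/L) = 5.88 mA/V².
KCL at the drain: ½ k_p (V_SG − |V_tp|)² = (V_DD − V_SG)/R.
Let x = V_SG − 0.573. Then 76.7 x² + x − 13.43 = 0, giving x = 0.412 V (positive root), so V_SG = 0.985 V.
I_D = (V_DD − V_SG)/R = (14 − 0.985) / 26.1 = 0.499 mA.

V_SG = 0.985 V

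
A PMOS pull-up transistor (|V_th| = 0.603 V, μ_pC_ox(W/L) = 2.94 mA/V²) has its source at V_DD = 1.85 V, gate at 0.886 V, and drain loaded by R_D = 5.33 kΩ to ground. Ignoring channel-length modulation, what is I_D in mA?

V_SG = V_DD − V_G = 1.85 − 0.886 = 0.964 V, so V_ov = 0.964 − 0.603 = 0.361 V.
Assume saturation: I_D = ½ k_p V_ov² = 0.5 × 2.94 × 0.361² = 0.192 mA, giving V_SD = V_DD − I_D R_D = 1.85 − 0.192 × 5.33 = 0.829 V.
V_SD = 0.829 V ≥ V_ov = 0.361 V, confirming saturation.

I_D = 0.192 mA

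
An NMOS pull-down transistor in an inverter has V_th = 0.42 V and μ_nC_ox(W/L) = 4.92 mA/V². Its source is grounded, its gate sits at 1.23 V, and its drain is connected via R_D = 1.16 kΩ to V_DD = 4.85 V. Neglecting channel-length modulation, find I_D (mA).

V_GS = V_G = 1.23 V, so V_ov = 1.23 − 0.42 = 0.81 V.
Assume saturation: I_D = ½ k_n V_ov² = 0.5 × 4.92 × 0.81² = 1.61 mA, giving V_DS = V_DD − I_D R_D = 4.85 − 1.61 × 1.16 = 2.98 V.
V_DS = 2.98 V ≥ V_ov = 0.81 V, confirming saturation.

I_D = 1.61 mA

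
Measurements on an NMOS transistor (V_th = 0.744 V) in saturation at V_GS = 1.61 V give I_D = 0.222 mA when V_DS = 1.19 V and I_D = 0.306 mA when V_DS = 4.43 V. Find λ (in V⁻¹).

λ = 0.136 V⁻¹

With V_GS fixed, I_D ∝ (1 + λ V_DS) in saturation, so I_D2/I_D1 = (1 + λ V_DS2)/(1 + λ V_DS1).
0.306/0.222 = 1.378 = (1 + 4.43 λ)/(1 + 1.19 λ).
Solving: λ (I_D1 V_DS2 − I_D2 V_DS1) = I_D2 − I_D1, so λ = (0.306 − 0.222) / (0.222 × 4.43 − 0.306 × 1.19) = 0.084 / 0.619 = 0.136 V⁻¹.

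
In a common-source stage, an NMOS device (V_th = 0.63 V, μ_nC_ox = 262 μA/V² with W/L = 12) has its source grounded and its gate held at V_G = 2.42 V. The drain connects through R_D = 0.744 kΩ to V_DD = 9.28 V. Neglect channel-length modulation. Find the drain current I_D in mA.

V_GS = V_G = 2.42 V, so V_ov = 2.42 − 0.63 = 1.79 V.
k_n = μ_nC_ox · (W/L) = 3.144 mA/V².
Assume saturation: I_D = ½ k_n V_ov² = 0.5 × 3.144 × 1.79² = 5.04 mA, giving V_DS = V_DD − I_D R_D = 9.28 − 5.04 × 0.744 = 5.53 V.
V_DS = 5.53 V ≥ V_ov = 1.79 V, confirming saturation.

I_D = 5.04 mA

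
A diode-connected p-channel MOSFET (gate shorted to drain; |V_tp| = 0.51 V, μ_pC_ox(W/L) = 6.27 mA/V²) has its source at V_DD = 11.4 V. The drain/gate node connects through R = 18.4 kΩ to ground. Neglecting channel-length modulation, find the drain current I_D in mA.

With gate tied to drain, V_SG = V_SD ≥ V_SG − |V_tp|, so the device is in saturation.
KCL at the drain: ½ k_p (V_SG − |V_tp|)² = (V_DD − V_SG)/R.
Let x = V_SG − 0.51. Then 57.7 x² + x − 10.89 = 0, giving x = 0.426 V (positive root), so V_SG = 0.936 V.
I_D = (V_DD − V_SG)/R = (11.4 − 0.936) / 18.4 = 0.569 mA.

I_D = 0.569 mA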